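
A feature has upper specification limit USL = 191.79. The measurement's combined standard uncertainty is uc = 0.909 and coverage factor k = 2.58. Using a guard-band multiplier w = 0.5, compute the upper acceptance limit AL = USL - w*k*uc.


U = k * uc = 2.58 * 0.909 = 2.34522
guard band g = w * U = 0.5 * 2.34522 = 1.17261
AL = USL - g = 191.79 - 1.17261
AL = 190.6174

190.6174


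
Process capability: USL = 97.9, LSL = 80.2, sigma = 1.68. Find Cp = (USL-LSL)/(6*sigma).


Cp = (USL - LSL) / (6 * sigma)
= (97.9 - 80.2) / (6 * 1.68)
= 17.7000 / 10.0800
= 1.7560

1.7560


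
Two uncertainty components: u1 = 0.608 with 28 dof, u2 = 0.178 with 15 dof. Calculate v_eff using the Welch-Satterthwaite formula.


uc = sqrt(u1^2 + u2^2) = sqrt(0.608^2 + 0.178^2) = 0.63352032
v_eff = uc^4 / (u1^4/v1 + u2^4/v2)
= 0.63352032^4 / (0.608^4/28 + 0.178^4/15)
= 0.16108021 / 0.0049473348
v_eff = 32.5590

32.5590


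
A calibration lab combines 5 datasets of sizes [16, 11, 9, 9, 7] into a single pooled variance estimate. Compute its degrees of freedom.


nu = sum_i (n_i - 1)
nu = ((16 - 1) + (11 - 1) + (9 - 1) + (9 - 1) + (7 - 1))
nu = 15 + 10 + 8 + 8 + 6
nu = 47

47


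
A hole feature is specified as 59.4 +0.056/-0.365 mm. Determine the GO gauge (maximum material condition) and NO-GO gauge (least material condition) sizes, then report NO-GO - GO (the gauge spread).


GO = nominal - lower_tol (smallest hole = maximum material condition)
GO = 59.4 - 0.365 = 59.035
NO-GO = nominal + upper_tol (largest hole = least material condition)
NO-GO = 59.4 + 0.056 = 59.456
spread = NO-GO - GO = 59.456 - 59.035 = 0.4210

0.4210


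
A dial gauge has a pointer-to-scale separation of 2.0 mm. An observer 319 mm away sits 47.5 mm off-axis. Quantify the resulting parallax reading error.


error = h * offset / d
= 2.0 * 47.5 / 319
= 0.2978

0.2978


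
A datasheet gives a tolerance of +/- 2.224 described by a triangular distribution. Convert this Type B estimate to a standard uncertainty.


u_B = half_width / sqrt(6)
u_B = 2.224 / 2.4494897
u_B = 0.9079

0.9079


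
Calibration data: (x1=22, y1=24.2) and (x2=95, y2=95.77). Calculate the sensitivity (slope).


slope = (y2 - y1) / (x2 - x1)
= (95.77 - 24.2) / (95 - 22)
= 71.5700 / 73
= 0.9804

0.9804


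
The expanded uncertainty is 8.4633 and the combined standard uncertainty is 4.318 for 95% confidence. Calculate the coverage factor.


k = U / uc
k = 8.4633 / 4.318
k = 1.96

1.96


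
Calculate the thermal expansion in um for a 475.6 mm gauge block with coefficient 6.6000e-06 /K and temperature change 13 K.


dL = L * alpha * dT
= 475.6 * 6.6000e-06 * 13
= 0.0408065 mm
dL_um = 0.0408065 * 1000 = 40.8065 um

40.8065


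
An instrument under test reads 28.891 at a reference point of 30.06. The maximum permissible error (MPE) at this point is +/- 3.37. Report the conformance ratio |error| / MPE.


e = indication - reference = 28.891 - 30.06 = -1.1690
|e| = 1.1690
ratio = |e| / MPE = 1.1690 / 3.37
ratio = 0.3469

0.3469


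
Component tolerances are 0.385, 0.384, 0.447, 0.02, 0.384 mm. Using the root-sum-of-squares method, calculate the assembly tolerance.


RSS = sqrt(0.385^2 + 0.384^2 + 0.447^2 + 0.02^2 + 0.384^2)
= sqrt(0.643346)
= 0.8021

0.8021


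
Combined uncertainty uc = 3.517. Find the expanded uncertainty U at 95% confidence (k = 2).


U = k * uc
U = 2 * 3.517
U = 7.0340

7.0340


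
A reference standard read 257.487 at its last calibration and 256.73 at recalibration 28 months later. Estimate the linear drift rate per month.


rate = (v2 - v1) / months
= (256.73 - 257.487) / 28
= -0.7570 / 28
= -0.0270

-0.0270


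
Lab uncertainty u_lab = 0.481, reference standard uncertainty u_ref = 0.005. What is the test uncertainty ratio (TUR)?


TUR = u_lab / u_ref
= 0.481 / 0.005
= 96.2000

96.2000


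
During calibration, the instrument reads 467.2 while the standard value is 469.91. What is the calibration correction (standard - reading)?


Correction = standard - reading
= 469.91 - 467.2
= 2.7100

2.7100


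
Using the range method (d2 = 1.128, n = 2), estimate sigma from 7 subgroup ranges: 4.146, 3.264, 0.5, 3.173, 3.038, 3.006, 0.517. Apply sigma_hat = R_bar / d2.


R_bar = (4.146 + 3.264 + 0.5 + 3.173 + 3.038 + 3.006 + 0.517) / 7
R_bar = 17.644 / 7 = 2.5205714
sigma_hat = R_bar / d2 = 2.5205714 / 1.128 = 2.2345

2.2345


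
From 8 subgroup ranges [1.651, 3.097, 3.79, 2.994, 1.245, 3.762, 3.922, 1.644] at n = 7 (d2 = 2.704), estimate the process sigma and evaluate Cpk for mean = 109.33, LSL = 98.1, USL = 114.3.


R_bar = (1.651 + 3.097 + 3.79 + 2.994 + 1.245 + 3.762 + 3.922 + 1.644) / 8 = 2.763125
sigma = R_bar / d2 = 2.763125 / 2.704 = 1.0218658
Cp = (USL - LSL)/(6*sigma) = (114.3 - 98.1)/(6*1.0218658) = 2.6422
Cpu = (114.3 - 109.33)/(3*1.0218658) = 1.6212
Cpl = (109.33 - 98.1)/(3*1.0218658) = 3.6632
Cpk = min(Cpu, Cpl) = 1.6212

1.6212


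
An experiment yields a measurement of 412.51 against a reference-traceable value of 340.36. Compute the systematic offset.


Systematic error = measured - true
= 412.51 - 340.36
= 72.1500

72.1500


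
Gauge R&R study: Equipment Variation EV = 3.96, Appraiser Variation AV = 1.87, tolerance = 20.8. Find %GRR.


GRR = sqrt(EV^2 + AV^2) = sqrt(3.96^2 + 1.87^2) = 4.3793264
%GRR = GRR / tol * 100 = 4.3793264 / 20.8 * 100
%GRR = 21.0545

21.0545


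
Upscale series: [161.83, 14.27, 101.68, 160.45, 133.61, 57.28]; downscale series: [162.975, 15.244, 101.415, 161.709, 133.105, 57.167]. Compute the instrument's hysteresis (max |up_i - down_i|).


|161.83 - 162.975| = 1.1450
|14.27 - 15.244| = 0.9740
|101.68 - 101.415| = 0.2650
|160.45 - 161.709| = 1.2590
|133.61 - 133.105| = 0.5050
|57.28 - 57.167| = 0.1130
hysteresis = max(diffs) = 1.2590

1.2590


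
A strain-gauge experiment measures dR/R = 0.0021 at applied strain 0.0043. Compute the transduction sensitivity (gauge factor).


GF = (dR/R) / epsilon
= 0.0021 / 0.0043
= 0.4884

0.4884


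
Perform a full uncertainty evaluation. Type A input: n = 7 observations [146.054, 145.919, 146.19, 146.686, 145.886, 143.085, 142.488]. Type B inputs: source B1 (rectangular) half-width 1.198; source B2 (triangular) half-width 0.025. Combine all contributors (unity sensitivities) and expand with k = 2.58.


mean = (146.054 + 145.919 + 146.19 + 146.686 + 145.886 + 143.085 + 142.488) / 7 = 145.1868571
s = sqrt(sum((x - mean)^2)/(n-1)) = 1.6699366
u_A = s / sqrt(n) = 1.6699366 / sqrt(7) = 0.63117671
u_B1 = 1.198 / sqrt(3) = 0.69166562
u_B2 = 0.025 / sqrt(6) = 0.010206207
uc = sqrt(0.63117671^2 + 0.69166562^2 + 0.010206207^2) = 0.9364238
U = k * uc = 2.58 * 0.9364238
U = 2.4160

2.4160


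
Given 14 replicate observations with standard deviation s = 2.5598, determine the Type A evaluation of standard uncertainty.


u_A = s / sqrt(n)
u_A = 2.5598 / sqrt(14)
u_A = 2.5598 / 3.7416574
u_A = 0.6841

0.6841


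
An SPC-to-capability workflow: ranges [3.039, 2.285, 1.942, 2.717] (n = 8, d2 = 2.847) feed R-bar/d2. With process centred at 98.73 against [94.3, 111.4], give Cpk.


R_bar = (3.039 + 2.285 + 1.942 + 2.717) / 4 = 2.49575
sigma = R_bar / d2 = 2.49575 / 2.847 = 0.87662452
Cp = (USL - LSL)/(6*sigma) = (111.4 - 94.3)/(6*0.87662452) = 3.2511
Cpu = (111.4 - 98.73)/(3*0.87662452) = 4.8177
Cpl = (98.73 - 94.3)/(3*0.87662452) = 1.6845
Cpk = min(Cpu, Cpl) = 1.6845

1.6845


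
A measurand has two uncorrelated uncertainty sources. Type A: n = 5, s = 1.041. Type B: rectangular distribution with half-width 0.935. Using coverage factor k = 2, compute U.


u_A = s / sqrt(n) = 1.041 / sqrt(5) = 0.46554935
u_B = half_width / sqrt(3) = 0.935 / sqrt(3) = 0.5398225
uc = sqrt(u_A^2 + u_B^2) = sqrt(0.46554935^2 + 0.5398225^2) = 0.71284257
U = k * uc = 2 * 0.71284257
U = 1.4257

1.4257


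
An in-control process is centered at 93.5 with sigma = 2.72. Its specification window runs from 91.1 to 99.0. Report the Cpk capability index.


Cpu = (USL - mean) / (3*sigma) = (99.0 - 93.5) / (3*2.72) = 0.6740
Cpl = (mean - LSL) / (3*sigma) = (93.5 - 91.1) / (3*2.72) = 0.2941
Cpk = min(Cpu, Cpl) = 0.2941

0.2941


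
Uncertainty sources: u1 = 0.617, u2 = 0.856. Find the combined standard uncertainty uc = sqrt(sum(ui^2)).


uc = sqrt(0.617^2 + 0.856^2)
uc = sqrt(1.113425)
uc = 1.0552

1.0552


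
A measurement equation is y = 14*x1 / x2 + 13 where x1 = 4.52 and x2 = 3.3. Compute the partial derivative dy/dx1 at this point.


y = 14*x1 / x2 + 13
dy/dx1 = 14/x2
Evaluate at x2 = 3.3: c1 = 14 / 3.3
c1 = 4.2424

4.2424


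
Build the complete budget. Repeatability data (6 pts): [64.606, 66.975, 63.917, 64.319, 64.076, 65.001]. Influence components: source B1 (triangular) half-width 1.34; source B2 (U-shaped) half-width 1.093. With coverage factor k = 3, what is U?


mean = (64.606 + 66.975 + 63.917 + 64.319 + 64.076 + 65.001) / 6 = 64.81566667
s = sqrt(sum((x - mean)^2)/(n-1)) = 1.1262695
u_A = s / sqrt(n) = 1.1262695 / sqrt(6) = 0.4597976
u_B1 = 1.34 / sqrt(6) = 0.54705271
u_B2 = 1.093 / sqrt(2) = 0.77286771
uc = sqrt(0.4597976^2 + 0.54705271^2 + 0.77286771^2) = 1.0526182
U = k * uc = 3 * 1.0526182
U = 3.1579

3.1579


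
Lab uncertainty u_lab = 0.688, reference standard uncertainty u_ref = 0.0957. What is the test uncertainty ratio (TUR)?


TUR = u_lab / u_ref
= 0.688 / 0.0957
= 7.1891

7.1891


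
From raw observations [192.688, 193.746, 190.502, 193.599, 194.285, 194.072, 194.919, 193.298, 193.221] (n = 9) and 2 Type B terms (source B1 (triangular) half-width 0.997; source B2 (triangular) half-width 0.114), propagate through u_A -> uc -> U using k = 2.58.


mean = (192.688 + 193.746 + 190.502 + 193.599 + 194.285 + 194.072 + 194.919 + 193.298 + 193.221) / 9 = 193.37
s = sqrt(sum((x - mean)^2)/(n-1)) = 1.2570392
u_A = s / sqrt(n) = 1.2570392 / sqrt(9) = 0.41901307
u_B1 = 0.997 / sqrt(6) = 0.40702355
u_B2 = 0.114 / sqrt(6) = 0.046540305
uc = sqrt(0.41901307^2 + 0.40702355^2 + 0.046540305^2) = 0.58600864
U = k * uc = 2.58 * 0.58600864
U = 1.5119

1.5119


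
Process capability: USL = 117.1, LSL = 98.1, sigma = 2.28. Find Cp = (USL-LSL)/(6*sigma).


Cp = (USL - LSL) / (6 * sigma)
= (117.1 - 98.1) / (6 * 2.28)
= 19.0000 / 13.6800
= 1.3889

1.3889


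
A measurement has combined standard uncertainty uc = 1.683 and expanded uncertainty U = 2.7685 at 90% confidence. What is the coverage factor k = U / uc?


k = U / uc
k = 2.7685 / 1.683
k = 1.645

1.645


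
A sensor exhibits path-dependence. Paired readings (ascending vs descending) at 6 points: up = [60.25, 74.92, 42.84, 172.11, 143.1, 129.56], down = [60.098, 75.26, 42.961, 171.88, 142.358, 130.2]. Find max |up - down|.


|60.25 - 60.098| = 0.1520
|74.92 - 75.26| = 0.3400
|42.84 - 42.961| = 0.1210
|172.11 - 171.88| = 0.2300
|143.1 - 142.358| = 0.7420
|129.56 - 130.2| = 0.6400
hysteresis = max(diffs) = 0.7420

0.7420


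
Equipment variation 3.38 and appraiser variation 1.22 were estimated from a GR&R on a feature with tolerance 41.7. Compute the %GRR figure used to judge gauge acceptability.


GRR = sqrt(EV^2 + AV^2) = sqrt(3.38^2 + 1.22^2) = 3.5934385
%GRR = GRR / tol * 100 = 3.5934385 / 41.7 * 100
%GRR = 8.6174

8.6174


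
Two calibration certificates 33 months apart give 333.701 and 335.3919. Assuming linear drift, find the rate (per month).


rate = (v2 - v1) / months
= (335.3919 - 333.701) / 33
= 1.6909 / 33
= 0.0512

0.0512


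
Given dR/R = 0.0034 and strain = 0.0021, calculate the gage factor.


GF = (dR/R) / epsilon
= 0.0034 / 0.0021
= 1.6190

1.6190


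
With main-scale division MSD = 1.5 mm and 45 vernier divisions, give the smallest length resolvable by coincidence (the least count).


LC = MSD / n_div
= 1.5 / 45
= 0.0333

0.0333


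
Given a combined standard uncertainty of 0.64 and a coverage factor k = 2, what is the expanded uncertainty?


U = k * uc
U = 2 * 0.64
U = 1.2800

1.2800


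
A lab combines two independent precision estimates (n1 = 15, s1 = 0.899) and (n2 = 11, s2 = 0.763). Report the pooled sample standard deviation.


s_p = sqrt(((n1-1)*s1^2 + (n2-1)*s2^2) / (n1+n2-2))
numerator = (15-1)*0.899^2 + (11-1)*0.763^2 = 11.314814 + 5.82169 = 17.136504
denominator = 15 + 11 - 2 = 24
s_p^2 = 17.136504 / 24 = 0.714021
s_p = sqrt(0.714021) = 0.8450

0.8450


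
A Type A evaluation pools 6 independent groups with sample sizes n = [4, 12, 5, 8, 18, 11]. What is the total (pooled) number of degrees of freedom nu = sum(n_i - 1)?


nu = sum_i (n_i - 1)
nu = ((4 - 1) + (12 - 1) + (5 - 1) + (8 - 1) + (18 - 1) + (11 - 1))
nu = 3 + 11 + 4 + 7 + 17 + 10
nu = 52

52


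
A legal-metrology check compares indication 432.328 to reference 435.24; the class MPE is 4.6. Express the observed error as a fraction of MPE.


e = indication - reference = 432.328 - 435.24 = -2.9120
|e| = 2.9120
ratio = |e| / MPE = 2.9120 / 4.6
ratio = 0.6330

0.6330


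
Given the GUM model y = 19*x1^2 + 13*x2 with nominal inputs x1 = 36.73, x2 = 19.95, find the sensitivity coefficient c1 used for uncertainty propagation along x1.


y = 19*x1^2 + 13*x2
dy/dx1 = 2*19*x1
Evaluate at x1 = 36.73: c1 = 38 * 36.73
c1 = 1395.7400

1395.7400


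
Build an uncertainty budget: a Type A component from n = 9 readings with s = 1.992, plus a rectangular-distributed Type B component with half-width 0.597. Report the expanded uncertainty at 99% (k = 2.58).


u_A = s / sqrt(n) = 1.992 / sqrt(9) = 0.664
u_B = half_width / sqrt(3) = 0.597 / sqrt(3) = 0.34467811
uc = sqrt(u_A^2 + u_B^2) = sqrt(0.664^2 + 0.34467811^2) = 0.74813034
U = k * uc = 2.58 * 0.74813034
U = 1.9302

1.9302


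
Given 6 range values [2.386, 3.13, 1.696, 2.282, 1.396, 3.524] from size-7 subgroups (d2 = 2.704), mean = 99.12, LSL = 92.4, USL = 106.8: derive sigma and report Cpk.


R_bar = (2.386 + 3.13 + 1.696 + 2.282 + 1.396 + 3.524) / 6 = 2.4023333
sigma = R_bar / d2 = 2.4023333 / 2.704 = 0.88843687
Cp = (USL - LSL)/(6*sigma) = (106.8 - 92.4)/(6*0.88843687) = 2.7014
Cpu = (106.8 - 99.12)/(3*0.88843687) = 2.8815
Cpl = (99.12 - 92.4)/(3*0.88843687) = 2.5213
Cpk = min(Cpu, Cpl) = 2.5213

2.5213


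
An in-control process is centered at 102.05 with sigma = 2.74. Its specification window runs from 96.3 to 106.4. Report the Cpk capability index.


Cpu = (USL - mean) / (3*sigma) = (106.4 - 102.05) / (3*2.74) = 0.5292
Cpl = (mean - LSL) / (3*sigma) = (102.05 - 96.3) / (3*2.74) = 0.6995
Cpk = min(Cpu, Cpl) = 0.5292

0.5292


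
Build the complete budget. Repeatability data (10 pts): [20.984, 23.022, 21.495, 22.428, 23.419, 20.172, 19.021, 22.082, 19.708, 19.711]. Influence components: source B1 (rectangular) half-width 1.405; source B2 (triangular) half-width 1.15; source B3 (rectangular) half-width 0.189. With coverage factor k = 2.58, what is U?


mean = (20.984 + 23.022 + 21.495 + 22.428 + 23.419 + 20.172 + 19.021 + 22.082 + 19.708 + 19.711) / 10 = 21.2042
s = sqrt(sum((x - mean)^2)/(n-1)) = 1.5242874
u_A = s / sqrt(n) = 1.5242874 / sqrt(10) = 0.482022
u_B1 = 1.405 / sqrt(3) = 0.81117713
u_B2 = 1.15 / sqrt(6) = 0.46948553
u_B3 = 0.189 / sqrt(3) = 0.1091192
uc = sqrt(0.482022^2 + 0.81117713^2 + 0.46948553^2 + 0.1091192^2) = 1.0595646
U = k * uc = 2.58 * 1.0595646
U = 2.7337

2.7337


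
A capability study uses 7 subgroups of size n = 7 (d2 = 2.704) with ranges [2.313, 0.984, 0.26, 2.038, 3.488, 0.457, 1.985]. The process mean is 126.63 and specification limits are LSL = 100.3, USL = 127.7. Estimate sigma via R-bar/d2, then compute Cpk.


R_bar = (2.313 + 0.984 + 0.26 + 2.038 + 3.488 + 0.457 + 1.985) / 7 = 1.6464286
sigma = R_bar / d2 = 1.6464286 / 2.704 = 0.60888632
Cp = (USL - LSL)/(6*sigma) = (127.7 - 100.3)/(6*0.60888632) = 7.5000
Cpu = (127.7 - 126.63)/(3*0.60888632) = 0.5858
Cpl = (126.63 - 100.3)/(3*0.60888632) = 14.4143
Cpk = min(Cpu, Cpl) = 0.5858

0.5858


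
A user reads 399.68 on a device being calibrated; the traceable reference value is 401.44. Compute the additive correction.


Correction = standard - reading
= 401.44 - 399.68
= 1.7600

1.7600


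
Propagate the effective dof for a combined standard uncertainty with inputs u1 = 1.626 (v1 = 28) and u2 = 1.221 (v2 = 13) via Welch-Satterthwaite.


uc = sqrt(u1^2 + u2^2) = sqrt(1.626^2 + 1.221^2) = 2.0334004
v_eff = uc^4 / (u1^4/v1 + u2^4/v2)
= 2.0334004^4 / (1.626^4/28 + 1.221^4/13)
= 17.095886 / 0.42061549
v_eff = 40.6449

40.6449


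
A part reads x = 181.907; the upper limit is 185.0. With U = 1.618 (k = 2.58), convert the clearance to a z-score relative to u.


u = U / k = 1.618 / 2.58 = 0.62713178
margin = |USL - x| = |185.0 - 181.907| = 3.093
z = margin / u = 3.093 / 0.62713178
z = 4.9320

4.9320


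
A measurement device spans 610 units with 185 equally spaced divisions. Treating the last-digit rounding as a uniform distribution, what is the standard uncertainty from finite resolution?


resolution = range / divisions
resolution = 610 / 185 = 3.2972973
u_res = resolution / (2*sqrt(3))
u_res = 3.2972973 / 3.4641016
u_res = 0.9518

0.9518


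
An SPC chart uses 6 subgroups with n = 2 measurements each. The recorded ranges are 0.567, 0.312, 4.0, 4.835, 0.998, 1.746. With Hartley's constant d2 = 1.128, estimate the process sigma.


R_bar = (0.567 + 0.312 + 4.0 + 4.835 + 0.998 + 1.746) / 6
R_bar = 12.458 / 6 = 2.0763333
sigma_hat = R_bar / d2 = 2.0763333 / 1.128 = 1.8407

1.8407


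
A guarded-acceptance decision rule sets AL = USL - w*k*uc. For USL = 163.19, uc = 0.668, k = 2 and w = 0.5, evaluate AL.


U = k * uc = 2 * 0.668 = 1.336
guard band g = w * U = 0.5 * 1.336 = 0.668
AL = USL - g = 163.19 - 0.668
AL = 162.5220

162.5220


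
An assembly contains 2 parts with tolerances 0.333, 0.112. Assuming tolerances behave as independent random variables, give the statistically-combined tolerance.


RSS = sqrt(0.333^2 + 0.112^2)
= sqrt(0.123433)
= 0.3513

0.3513


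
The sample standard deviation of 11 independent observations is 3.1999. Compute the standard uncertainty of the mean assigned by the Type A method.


u_A = s / sqrt(n)
u_A = 3.1999 / sqrt(11)
u_A = 3.1999 / 3.3166248
u_A = 0.9648

0.9648


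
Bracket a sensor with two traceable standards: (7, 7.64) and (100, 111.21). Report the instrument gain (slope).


slope = (y2 - y1) / (x2 - x1)
= (111.21 - 7.64) / (100 - 7)
= 103.5700 / 93
= 1.1137

1.1137


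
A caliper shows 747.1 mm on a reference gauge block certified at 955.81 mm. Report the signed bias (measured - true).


Systematic error = measured - true
= 747.1 - 955.81
= -208.7100

-208.7100


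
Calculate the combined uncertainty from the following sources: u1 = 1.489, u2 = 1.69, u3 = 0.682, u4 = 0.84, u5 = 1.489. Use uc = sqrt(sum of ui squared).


uc = sqrt(1.489^2 + 1.69^2 + 0.682^2 + 0.84^2 + 1.489^2)
uc = sqrt(8.461066)
uc = 2.9088

2.9088


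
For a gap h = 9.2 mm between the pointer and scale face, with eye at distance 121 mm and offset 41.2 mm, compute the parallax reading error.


error = h * offset / d
= 9.2 * 41.2 / 121
= 3.1326

3.1326


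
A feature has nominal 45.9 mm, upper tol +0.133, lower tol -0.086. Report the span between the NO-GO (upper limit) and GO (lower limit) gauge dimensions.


GO = nominal - lower_tol (smallest hole = maximum material condition)
GO = 45.9 - 0.086 = 45.814
NO-GO = nominal + upper_tol (largest hole = least material condition)
NO-GO = 45.9 + 0.133 = 46.033
spread = NO-GO - GO = 46.033 - 45.814 = 0.2190

0.2190


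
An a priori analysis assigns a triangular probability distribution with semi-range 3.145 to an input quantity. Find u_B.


u_B = half_width / sqrt(6)
u_B = 3.145 / 2.4494897
u_B = 1.2839

1.2839


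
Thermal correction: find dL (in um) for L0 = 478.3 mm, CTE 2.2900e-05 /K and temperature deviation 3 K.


dL = L * alpha * dT
= 478.3 * 2.2900e-05 * 3
= 0.0328592 mm
dL_um = 0.0328592 * 1000 = 32.8592 um

32.8592


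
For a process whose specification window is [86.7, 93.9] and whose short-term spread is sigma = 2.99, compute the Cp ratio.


Cp = (USL - LSL) / (6 * sigma)
= (93.9 - 86.7) / (6 * 2.99)
= 7.2000 / 17.9400
= 0.4013

0.4013


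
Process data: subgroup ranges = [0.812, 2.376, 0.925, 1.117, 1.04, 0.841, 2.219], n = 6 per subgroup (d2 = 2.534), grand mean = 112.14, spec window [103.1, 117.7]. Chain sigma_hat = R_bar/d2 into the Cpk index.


R_bar = (0.812 + 2.376 + 0.925 + 1.117 + 1.04 + 0.841 + 2.219) / 7 = 1.3328571
sigma = R_bar / d2 = 1.3328571 / 2.534 = 0.52598938
Cp = (USL - LSL)/(6*sigma) = (117.7 - 103.1)/(6*0.52598938) = 4.6262
Cpu = (117.7 - 112.14)/(3*0.52598938) = 3.5235
Cpl = (112.14 - 103.1)/(3*0.52598938) = 5.7289
Cpk = min(Cpu, Cpl) = 3.5235

3.5235


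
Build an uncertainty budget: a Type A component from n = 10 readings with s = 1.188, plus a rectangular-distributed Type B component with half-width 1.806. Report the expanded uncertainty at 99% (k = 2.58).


u_A = s / sqrt(n) = 1.188 / sqrt(10) = 0.37567859
u_B = half_width / sqrt(3) = 1.806 / sqrt(3) = 1.0426946
uc = sqrt(u_A^2 + u_B^2) = sqrt(0.37567859^2 + 1.0426946^2) = 1.1083079
U = k * uc = 2.58 * 1.1083079
U = 2.8594

2.8594


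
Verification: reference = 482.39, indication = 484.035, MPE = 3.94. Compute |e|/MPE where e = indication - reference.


e = indication - reference = 484.035 - 482.39 = 1.6450
|e| = 1.6450
ratio = |e| / MPE = 1.6450 / 3.94
ratio = 0.4175

0.4175


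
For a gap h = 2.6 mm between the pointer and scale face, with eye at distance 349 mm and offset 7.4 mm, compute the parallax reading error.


error = h * offset / d
= 2.6 * 7.4 / 349
= 0.0551

0.0551


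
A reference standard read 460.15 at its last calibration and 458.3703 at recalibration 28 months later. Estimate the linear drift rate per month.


rate = (v2 - v1) / months
= (458.3703 - 460.15) / 28
= -1.7797 / 28
= -0.0636

-0.0636


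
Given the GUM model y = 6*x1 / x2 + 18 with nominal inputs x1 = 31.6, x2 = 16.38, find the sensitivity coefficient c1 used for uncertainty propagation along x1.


y = 6*x1 / x2 + 18
dy/dx1 = 6/x2
Evaluate at x2 = 16.38: c1 = 6 / 16.38
c1 = 0.3663

0.3663


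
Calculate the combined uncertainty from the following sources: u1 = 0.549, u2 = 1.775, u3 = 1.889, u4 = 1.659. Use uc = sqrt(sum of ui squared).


uc = sqrt(0.549^2 + 1.775^2 + 1.889^2 + 1.659^2)
uc = sqrt(9.772628)
uc = 3.1261

3.1261


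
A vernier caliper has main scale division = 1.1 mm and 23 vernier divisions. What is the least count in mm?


LC = MSD / n_div
= 1.1 / 23
= 0.0478

0.0478


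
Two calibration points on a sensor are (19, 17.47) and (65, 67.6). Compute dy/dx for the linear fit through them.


slope = (y2 - y1) / (x2 - x1)
= (67.6 - 17.47) / (65 - 19)
= 50.1300 / 46
= 1.0898

1.0898


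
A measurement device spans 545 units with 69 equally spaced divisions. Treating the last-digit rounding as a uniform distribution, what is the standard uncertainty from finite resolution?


resolution = range / divisions
resolution = 545 / 69 = 7.8985507
u_res = resolution / (2*sqrt(3))
u_res = 7.8985507 / 3.4641016
u_res = 2.2801

2.2801


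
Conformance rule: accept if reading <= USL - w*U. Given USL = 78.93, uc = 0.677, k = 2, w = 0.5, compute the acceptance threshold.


U = k * uc = 2 * 0.677 = 1.354
guard band g = w * U = 0.5 * 1.354 = 0.677
AL = USL - g = 78.93 - 0.677
AL = 78.2530

78.2530


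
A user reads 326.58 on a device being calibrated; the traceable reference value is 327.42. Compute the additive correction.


Correction = standard - reading
= 327.42 - 326.58
= 0.8400

0.8400


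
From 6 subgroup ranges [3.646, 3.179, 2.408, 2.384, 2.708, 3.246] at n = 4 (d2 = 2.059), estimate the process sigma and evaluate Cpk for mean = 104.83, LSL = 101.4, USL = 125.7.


R_bar = (3.646 + 3.179 + 2.408 + 2.384 + 2.708 + 3.246) / 6 = 2.9285
sigma = R_bar / d2 = 2.9285 / 2.059 = 1.4222924
Cp = (USL - LSL)/(6*sigma) = (125.7 - 101.4)/(6*1.4222924) = 2.8475
Cpu = (125.7 - 104.83)/(3*1.4222924) = 4.8912
Cpl = (104.83 - 101.4)/(3*1.4222924) = 0.8039
Cpk = min(Cpu, Cpl) = 0.8039

0.8039


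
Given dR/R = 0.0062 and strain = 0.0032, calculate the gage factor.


GF = (dR/R) / epsilon
= 0.0062 / 0.0032
= 1.9375

1.9375


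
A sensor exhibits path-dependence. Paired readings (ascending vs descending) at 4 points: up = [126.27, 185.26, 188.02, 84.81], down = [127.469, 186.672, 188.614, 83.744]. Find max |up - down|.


|126.27 - 127.469| = 1.1990
|185.26 - 186.672| = 1.4120
|188.02 - 188.614| = 0.5940
|84.81 - 83.744| = 1.0660
hysteresis = max(diffs) = 1.4120

1.4120


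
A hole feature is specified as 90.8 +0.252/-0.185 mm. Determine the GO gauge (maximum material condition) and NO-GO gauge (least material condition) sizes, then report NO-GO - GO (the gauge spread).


GO = nominal - lower_tol (smallest hole = maximum material condition)
GO = 90.8 - 0.185 = 90.615
NO-GO = nominal + upper_tol (largest hole = least material condition)
NO-GO = 90.8 + 0.252 = 91.052
spread = NO-GO - GO = 91.052 - 90.615 = 0.4370

0.4370


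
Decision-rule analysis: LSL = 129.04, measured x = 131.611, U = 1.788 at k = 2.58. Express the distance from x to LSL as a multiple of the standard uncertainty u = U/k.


u = U / k = 1.788 / 2.58 = 0.69302326
margin = |LSL - x| = |129.04 - 131.611| = 2.571
z = margin / u = 2.571 / 0.69302326
z = 3.7098

3.7098


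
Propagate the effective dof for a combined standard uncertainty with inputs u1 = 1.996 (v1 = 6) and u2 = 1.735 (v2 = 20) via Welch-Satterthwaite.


uc = sqrt(u1^2 + u2^2) = sqrt(1.996^2 + 1.735^2) = 2.6446627
v_eff = uc^4 / (u1^4/v1 + u2^4/v2)
= 2.6446627^4 / (1.996^4/6 + 1.735^4/20)
= 48.919404 / 3.09847
v_eff = 15.7882

15.7882


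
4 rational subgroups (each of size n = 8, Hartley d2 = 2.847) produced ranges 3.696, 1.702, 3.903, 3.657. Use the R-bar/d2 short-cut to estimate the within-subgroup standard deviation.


R_bar = (3.696 + 1.702 + 3.903 + 3.657) / 4
R_bar = 12.958 / 4 = 3.2395
sigma_hat = R_bar / d2 = 3.2395 / 2.847 = 1.1379

1.1379


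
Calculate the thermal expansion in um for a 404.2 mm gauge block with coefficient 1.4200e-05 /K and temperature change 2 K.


dL = L * alpha * dT
= 404.2 * 1.4200e-05 * 2
= 0.0114793 mm
dL_um = 0.0114793 * 1000 = 11.4793 um

11.4793


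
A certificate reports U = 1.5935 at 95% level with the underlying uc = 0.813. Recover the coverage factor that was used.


k = U / uc
k = 1.5935 / 0.813
k = 1.96

1.96


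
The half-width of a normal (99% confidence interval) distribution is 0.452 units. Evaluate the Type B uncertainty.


u_B = half_width / 2.576
u_B = 0.452 / 2.576
u_B = 0.1755

0.1755


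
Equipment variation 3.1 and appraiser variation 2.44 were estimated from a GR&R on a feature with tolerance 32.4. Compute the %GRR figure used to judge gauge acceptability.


GRR = sqrt(EV^2 + AV^2) = sqrt(3.1^2 + 2.44^2) = 3.9450729
%GRR = GRR / tol * 100 = 3.9450729 / 32.4 * 100
%GRR = 12.1762

12.1762


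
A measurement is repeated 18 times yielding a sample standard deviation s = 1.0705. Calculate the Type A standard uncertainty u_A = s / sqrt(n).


u_A = s / sqrt(n)
u_A = 1.0705 / sqrt(18)
u_A = 1.0705 / 4.2426407
u_A = 0.2523

0.2523


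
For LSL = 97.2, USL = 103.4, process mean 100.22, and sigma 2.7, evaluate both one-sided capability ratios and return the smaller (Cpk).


Cpu = (USL - mean) / (3*sigma) = (103.4 - 100.22) / (3*2.7) = 0.3926
Cpl = (mean - LSL) / (3*sigma) = (100.22 - 97.2) / (3*2.7) = 0.3728
Cpk = min(Cpu, Cpl) = 0.3728

0.3728


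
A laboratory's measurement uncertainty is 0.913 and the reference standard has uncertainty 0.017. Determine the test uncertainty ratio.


TUR = u_lab / u_ref
= 0.913 / 0.017
= 53.7059

53.7059


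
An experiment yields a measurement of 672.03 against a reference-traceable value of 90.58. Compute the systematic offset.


Systematic error = measured - true
= 672.03 - 90.58
= 581.4500

581.4500


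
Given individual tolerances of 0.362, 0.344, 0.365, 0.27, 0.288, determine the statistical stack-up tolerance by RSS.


RSS = sqrt(0.362^2 + 0.344^2 + 0.365^2 + 0.27^2 + 0.288^2)
= sqrt(0.538449)
= 0.7338

0.7338


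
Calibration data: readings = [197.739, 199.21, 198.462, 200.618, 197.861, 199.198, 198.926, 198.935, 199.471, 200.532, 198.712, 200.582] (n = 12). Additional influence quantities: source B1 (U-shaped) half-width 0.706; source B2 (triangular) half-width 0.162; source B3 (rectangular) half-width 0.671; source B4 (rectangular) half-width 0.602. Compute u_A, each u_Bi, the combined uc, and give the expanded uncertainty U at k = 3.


mean = (197.739 + 199.21 + 198.462 + 200.618 + 197.861 + 199.198 + 198.926 + 198.935 + 199.471 + 200.532 + 198.712 + 200.582) / 12 = 199.1871667
s = sqrt(sum((x - mean)^2)/(n-1)) = 0.98266667
u_A = s / sqrt(n) = 0.98266667 / sqrt(12) = 0.28367143
u_B1 = 0.706 / sqrt(2) = 0.49921739
u_B2 = 0.162 / sqrt(6) = 0.066136223
u_B3 = 0.671 / sqrt(3) = 0.38740203
u_B4 = 0.602 / sqrt(3) = 0.34756486
uc = sqrt(0.28367143^2 + 0.49921739^2 + 0.066136223^2 + 0.38740203^2 + 0.34756486^2) = 0.77778091
U = k * uc = 3 * 0.77778091
U = 2.3333

2.3333


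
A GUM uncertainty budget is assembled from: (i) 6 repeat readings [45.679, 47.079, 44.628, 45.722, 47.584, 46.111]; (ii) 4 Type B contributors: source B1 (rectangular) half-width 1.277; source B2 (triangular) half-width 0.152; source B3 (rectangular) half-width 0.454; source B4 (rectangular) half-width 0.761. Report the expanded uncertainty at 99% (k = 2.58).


mean = (45.679 + 47.079 + 44.628 + 45.722 + 47.584 + 46.111) / 6 = 46.13383333
s = sqrt(sum((x - mean)^2)/(n-1)) = 1.0621543
u_A = s / sqrt(n) = 1.0621543 / sqrt(6) = 0.43362268
u_B1 = 1.277 / sqrt(3) = 0.73727629
u_B2 = 0.152 / sqrt(6) = 0.06205374
u_B3 = 0.454 / sqrt(3) = 0.26211702
u_B4 = 0.761 / sqrt(3) = 0.43936355
uc = sqrt(0.43362268^2 + 0.73727629^2 + 0.06205374^2 + 0.26211702^2 + 0.43936355^2) = 0.99859966
U = k * uc = 2.58 * 0.99859966
U = 2.5764

2.5764


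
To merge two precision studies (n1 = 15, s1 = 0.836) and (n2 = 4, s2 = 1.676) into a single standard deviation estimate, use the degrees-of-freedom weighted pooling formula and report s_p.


s_p = sqrt(((n1-1)*s1^2 + (n2-1)*s2^2) / (n1+n2-2))
numerator = (15-1)*0.836^2 + (4-1)*1.676^2 = 9.784544 + 8.426928 = 18.211472
denominator = 15 + 4 - 2 = 17
s_p^2 = 18.211472 / 17 = 1.0712631
s_p = sqrt(1.0712631) = 1.0350

1.0350


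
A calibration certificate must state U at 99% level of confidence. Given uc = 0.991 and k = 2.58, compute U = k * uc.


U = k * uc
U = 2.58 * 0.991
U = 2.5568

2.5568


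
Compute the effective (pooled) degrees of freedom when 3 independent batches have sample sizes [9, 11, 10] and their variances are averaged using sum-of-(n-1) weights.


nu = sum_i (n_i - 1)
nu = ((9 - 1) + (11 - 1) + (10 - 1))
nu = 8 + 10 + 9
nu = 27

27


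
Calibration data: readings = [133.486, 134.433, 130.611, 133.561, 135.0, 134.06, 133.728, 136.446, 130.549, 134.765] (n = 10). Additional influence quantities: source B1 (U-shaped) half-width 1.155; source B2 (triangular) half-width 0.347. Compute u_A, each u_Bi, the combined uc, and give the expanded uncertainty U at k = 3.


mean = (133.486 + 134.433 + 130.611 + 133.561 + 135.0 + 134.06 + 133.728 + 136.446 + 130.549 + 134.765) / 10 = 133.6639
s = sqrt(sum((x - mean)^2)/(n-1)) = 1.8425592
u_A = s / sqrt(n) = 1.8425592 / sqrt(10) = 0.58266838
u_B1 = 1.155 / sqrt(2) = 0.81670833
u_B2 = 0.347 / sqrt(6) = 0.14166216
uc = sqrt(0.58266838^2 + 0.81670833^2 + 0.14166216^2) = 1.0132044
U = k * uc = 3 * 1.0132044
U = 3.0396

3.0396


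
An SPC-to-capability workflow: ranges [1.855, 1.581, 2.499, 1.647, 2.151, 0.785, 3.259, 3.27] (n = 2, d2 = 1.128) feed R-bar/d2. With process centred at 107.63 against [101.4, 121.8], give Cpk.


R_bar = (1.855 + 1.581 + 2.499 + 1.647 + 2.151 + 0.785 + 3.259 + 3.27) / 8 = 2.130875
sigma = R_bar / d2 = 2.130875 / 1.128 = 1.8890736
Cp = (USL - LSL)/(6*sigma) = (121.8 - 101.4)/(6*1.8890736) = 1.7998
Cpu = (121.8 - 107.63)/(3*1.8890736) = 2.5003
Cpl = (107.63 - 101.4)/(3*1.8890736) = 1.0993
Cpk = min(Cpu, Cpl) = 1.0993

1.0993


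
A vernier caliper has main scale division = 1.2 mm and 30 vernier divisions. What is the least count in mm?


LC = MSD / n_div
= 1.2 / 30
= 0.0400

0.0400


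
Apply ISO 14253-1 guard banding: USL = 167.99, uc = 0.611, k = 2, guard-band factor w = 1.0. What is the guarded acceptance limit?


U = k * uc = 2 * 0.611 = 1.222
guard band g = w * U = 1.0 * 1.222 = 1.222
AL = USL - g = 167.99 - 1.222
AL = 166.7680

166.7680


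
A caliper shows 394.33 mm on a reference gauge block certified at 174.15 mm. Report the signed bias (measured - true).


Systematic error = measured - true
= 394.33 - 174.15
= 220.1800

220.1800


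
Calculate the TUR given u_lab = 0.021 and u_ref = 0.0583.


TUR = u_lab / u_ref
= 0.021 / 0.0583
= 0.3602

0.3602


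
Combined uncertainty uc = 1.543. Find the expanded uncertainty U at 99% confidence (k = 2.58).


U = k * uc
U = 2.58 * 1.543
U = 3.9809

3.9809


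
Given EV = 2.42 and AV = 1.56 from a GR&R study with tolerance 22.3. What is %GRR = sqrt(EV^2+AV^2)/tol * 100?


GRR = sqrt(EV^2 + AV^2) = sqrt(2.42^2 + 1.56^2) = 2.879236
%GRR = GRR / tol * 100 = 2.879236 / 22.3 * 100
%GRR = 12.9114

12.9114


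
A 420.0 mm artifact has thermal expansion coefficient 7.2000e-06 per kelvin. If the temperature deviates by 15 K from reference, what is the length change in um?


dL = L * alpha * dT
= 420.0 * 7.2000e-06 * 15
= 0.0453600 mm
dL_um = 0.0453600 * 1000 = 45.3600 um

45.3600


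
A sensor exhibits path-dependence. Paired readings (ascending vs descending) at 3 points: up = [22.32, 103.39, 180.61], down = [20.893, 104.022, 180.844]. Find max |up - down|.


|22.32 - 20.893| = 1.4270
|103.39 - 104.022| = 0.6320
|180.61 - 180.844| = 0.2340
hysteresis = max(diffs) = 1.4270

1.4270


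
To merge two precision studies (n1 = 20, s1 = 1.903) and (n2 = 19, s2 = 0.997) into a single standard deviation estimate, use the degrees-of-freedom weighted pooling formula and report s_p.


s_p = sqrt(((n1-1)*s1^2 + (n2-1)*s2^2) / (n1+n2-2))
numerator = (20-1)*1.903^2 + (19-1)*0.997^2 = 68.806771 + 17.892162 = 86.698933
denominator = 20 + 19 - 2 = 37
s_p^2 = 86.698933 / 37 = 2.3432144
s_p = sqrt(2.3432144) = 1.5308

1.5308


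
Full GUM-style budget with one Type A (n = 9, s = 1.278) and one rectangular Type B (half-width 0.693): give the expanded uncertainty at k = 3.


u_A = s / sqrt(n) = 1.278 / sqrt(9) = 0.426
u_B = half_width / sqrt(3) = 0.693 / sqrt(3) = 0.40010374
uc = sqrt(u_A^2 + u_B^2) = sqrt(0.426^2 + 0.40010374^2) = 0.58443049
U = k * uc = 3 * 0.58443049
U = 1.7533

1.7533


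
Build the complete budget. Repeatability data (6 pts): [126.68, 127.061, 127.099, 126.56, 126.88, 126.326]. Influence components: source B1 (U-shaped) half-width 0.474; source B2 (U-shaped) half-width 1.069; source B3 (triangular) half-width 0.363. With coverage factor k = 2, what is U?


mean = (126.68 + 127.061 + 127.099 + 126.56 + 126.88 + 126.326) / 6 = 126.7676667
s = sqrt(sum((x - mean)^2)/(n-1)) = 0.30143833
u_A = s / sqrt(n) = 0.30143833 / sqrt(6) = 0.12306168
u_B1 = 0.474 / sqrt(2) = 0.33516861
u_B2 = 1.069 / sqrt(2) = 0.75589715
u_B3 = 0.363 / sqrt(6) = 0.14819413
uc = sqrt(0.12306168^2 + 0.33516861^2 + 0.75589715^2 + 0.14819413^2) = 0.84901365
U = k * uc = 2 * 0.84901365
U = 1.6980

1.6980


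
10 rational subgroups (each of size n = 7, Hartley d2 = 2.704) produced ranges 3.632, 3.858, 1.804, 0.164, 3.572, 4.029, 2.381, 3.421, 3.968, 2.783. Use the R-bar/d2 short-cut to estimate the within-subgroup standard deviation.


R_bar = (3.632 + 3.858 + 1.804 + 0.164 + 3.572 + 4.029 + 2.381 + 3.421 + 3.968 + 2.783) / 10
R_bar = 29.612 / 10 = 2.9612
sigma_hat = R_bar / d2 = 2.9612 / 2.704 = 1.0951

1.0951


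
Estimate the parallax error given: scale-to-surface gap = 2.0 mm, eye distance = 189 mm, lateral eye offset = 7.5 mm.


error = h * offset / d
= 2.0 * 7.5 / 189
= 0.0794

0.0794


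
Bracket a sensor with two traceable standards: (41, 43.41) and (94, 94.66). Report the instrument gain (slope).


slope = (y2 - y1) / (x2 - x1)
= (94.66 - 43.41) / (94 - 41)
= 51.2500 / 53
= 0.9670

0.9670


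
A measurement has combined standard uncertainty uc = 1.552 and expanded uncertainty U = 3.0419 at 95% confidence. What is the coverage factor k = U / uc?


k = U / uc
k = 3.0419 / 1.552
k = 1.96

1.96


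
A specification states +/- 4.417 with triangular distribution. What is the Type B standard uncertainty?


u_B = half_width / sqrt(6)
u_B = 4.417 / 2.4494897
u_B = 1.8032

1.8032


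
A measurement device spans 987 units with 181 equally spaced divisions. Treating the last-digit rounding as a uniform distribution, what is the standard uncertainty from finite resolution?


resolution = range / divisions
resolution = 987 / 181 = 5.4530387
u_res = resolution / (2*sqrt(3))
u_res = 5.4530387 / 3.4641016
u_res = 1.5742

1.5742


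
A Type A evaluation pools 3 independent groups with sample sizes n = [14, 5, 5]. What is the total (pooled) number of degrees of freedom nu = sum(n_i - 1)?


nu = sum_i (n_i - 1)
nu = ((14 - 1) + (5 - 1) + (5 - 1))
nu = 13 + 4 + 4
nu = 21

21


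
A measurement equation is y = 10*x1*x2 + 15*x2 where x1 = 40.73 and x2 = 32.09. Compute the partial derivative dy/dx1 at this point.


y = 10*x1*x2 + 15*x2
dy/dx1 = 10*x2
Evaluate at x2 = 32.09: c1 = 10 * 32.09
c1 = 320.9000

320.9000


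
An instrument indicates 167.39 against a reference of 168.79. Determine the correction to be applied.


Correction = standard - reading
= 168.79 - 167.39
= 1.4000

1.4000


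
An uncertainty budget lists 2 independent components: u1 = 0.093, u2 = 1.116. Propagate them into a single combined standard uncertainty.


uc = sqrt(0.093^2 + 1.116^2)
uc = sqrt(1.254105)
uc = 1.1199

1.1199


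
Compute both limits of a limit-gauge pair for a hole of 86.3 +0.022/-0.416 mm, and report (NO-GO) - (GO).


GO = nominal - lower_tol (smallest hole = maximum material condition)
GO = 86.3 - 0.416 = 85.884
NO-GO = nominal + upper_tol (largest hole = least material condition)
NO-GO = 86.3 + 0.022 = 86.322
spread = NO-GO - GO = 86.322 - 85.884 = 0.4380

0.4380


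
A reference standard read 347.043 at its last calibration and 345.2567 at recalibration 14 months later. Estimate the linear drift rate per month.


rate = (v2 - v1) / months
= (345.2567 - 347.043) / 14
= -1.7863 / 14
= -0.1276

-0.1276


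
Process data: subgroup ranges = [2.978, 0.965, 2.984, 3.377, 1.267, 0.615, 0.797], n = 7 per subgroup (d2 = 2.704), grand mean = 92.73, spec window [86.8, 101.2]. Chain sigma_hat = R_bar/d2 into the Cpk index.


R_bar = (2.978 + 0.965 + 2.984 + 3.377 + 1.267 + 0.615 + 0.797) / 7 = 1.8547143
sigma = R_bar / d2 = 1.8547143 / 2.704 = 0.68591505
Cp = (USL - LSL)/(6*sigma) = (101.2 - 86.8)/(6*0.68591505) = 3.4990
Cpu = (101.2 - 92.73)/(3*0.68591505) = 4.1162
Cpl = (92.73 - 86.8)/(3*0.68591505) = 2.8818
Cpk = min(Cpu, Cpl) = 2.8818

2.8818


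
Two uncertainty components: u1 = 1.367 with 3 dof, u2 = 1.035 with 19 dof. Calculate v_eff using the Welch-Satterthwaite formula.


uc = sqrt(u1^2 + u2^2) = sqrt(1.367^2 + 1.035^2) = 1.7146177
v_eff = uc^4 / (u1^4/v1 + u2^4/v2)
= 1.7146177^4 / (1.367^4/3 + 1.035^4/19)
= 8.6430935 / 1.2243955
v_eff = 7.0591

7.0591


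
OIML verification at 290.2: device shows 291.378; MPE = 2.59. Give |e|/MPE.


e = indication - reference = 291.378 - 290.2 = 1.1780
|e| = 1.1780
ratio = |e| / MPE = 1.1780 / 2.59
ratio = 0.4548

0.4548


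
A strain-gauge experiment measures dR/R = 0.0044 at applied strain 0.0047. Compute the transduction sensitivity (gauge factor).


GF = (dR/R) / epsilon
= 0.0044 / 0.0047
= 0.9362

0.9362


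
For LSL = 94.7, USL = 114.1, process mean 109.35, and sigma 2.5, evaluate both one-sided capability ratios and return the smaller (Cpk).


Cpu = (USL - mean) / (3*sigma) = (114.1 - 109.35) / (3*2.5) = 0.6333
Cpl = (mean - LSL) / (3*sigma) = (109.35 - 94.7) / (3*2.5) = 1.9533
Cpk = min(Cpu, Cpl) = 0.6333

0.6333
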